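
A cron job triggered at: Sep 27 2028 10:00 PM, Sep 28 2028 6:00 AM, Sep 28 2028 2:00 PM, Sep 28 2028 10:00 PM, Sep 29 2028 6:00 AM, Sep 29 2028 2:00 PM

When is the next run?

The interval is a steady 8 hours (8, 8, 8, 8, 8).
Sep 29 2028 2:00 PM + 8 h = Sep 29 2028 10:00 PM.

Sep 29 2028 10:00 PM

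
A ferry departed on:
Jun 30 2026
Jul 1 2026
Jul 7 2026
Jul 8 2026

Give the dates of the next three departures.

Gaps: 1, 6, 1 days — not constant, but cyclic with period 2.
The events fall on every Tuesday and Wednesday.
The following Tuesday is Jul 14 2026.
Next Wednesday: Jul 15 2026.
The following Tuesday is Jul 21 2026.

Jul 14 2026, Jul 15 2026, Jul 21 2026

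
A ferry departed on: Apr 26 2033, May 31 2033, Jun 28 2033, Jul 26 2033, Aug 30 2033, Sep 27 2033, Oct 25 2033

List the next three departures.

All Tuesdays; the gaps (35, 28, 28, 35, 28, 28) vary with month length.
This is the last Tuesday of each month.
Last Tuesday of November 2033: Nov 29 2033.
December 2033 ends with Tuesday Dec 27 2033.
January 2034 ends with Tuesday Jan 31 2034.

Nov 29 2033, Dec 27 2033, Jan 31 2034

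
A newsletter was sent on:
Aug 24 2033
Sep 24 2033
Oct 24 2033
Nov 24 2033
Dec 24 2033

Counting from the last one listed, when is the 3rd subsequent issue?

The day-of-month is always 24 (31, 30, 31, 30 days between events).
So this recurs on the 24th of each month.
Next: January 2034 → Jan 24 2034.
Next: February 2034 → Feb 24 2034.
Next: March 2034 → Mar 24 2034.

Mar 24 2034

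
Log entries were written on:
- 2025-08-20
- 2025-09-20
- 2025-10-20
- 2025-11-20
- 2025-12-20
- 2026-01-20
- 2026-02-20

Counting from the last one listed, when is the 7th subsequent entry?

Gaps: 31, 30, 31, 30, 31, 31 days — not constant. Every event is on the 20th of the month.
Pattern: the 20th of each month.
March 2026: 2026-03-20.
Next: April 2026 → 2026-04-20.
May 2026: 2026-05-20.
Next: June 2026 → 2026-06-20.
Next: July 2026 → 2026-07-20.
Next: August 2026 → 2026-08-20.
September 2026: 2026-09-20.

2026-09-20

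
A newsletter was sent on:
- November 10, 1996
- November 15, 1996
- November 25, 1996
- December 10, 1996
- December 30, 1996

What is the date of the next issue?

Intervals are 5, 10, 15, 20 days — an arithmetic progression with common difference 5.
Next gap: 25 days. December 30, 1996 + 25 days = January 24, 1997.

January 24, 1997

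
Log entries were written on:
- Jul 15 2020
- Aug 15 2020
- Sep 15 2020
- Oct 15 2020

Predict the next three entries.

Nov 15 2020, Dec 15 2020, Jan 15 2021

Each date is the 15th; the gaps (31, 31, 30) track the month lengths.
The rule is the 15th of each month.
November 2020: Nov 15 2020.
December 2020: Dec 15 2020.
January 2021: Jan 15 2021.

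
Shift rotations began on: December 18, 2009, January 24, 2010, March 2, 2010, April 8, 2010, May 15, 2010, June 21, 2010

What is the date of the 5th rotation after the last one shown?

December 23, 2010

The spacing is 37, 37, 37, 37, 37 days — always 37 days.
June 21, 2010 + 37 days = July 28, 2010.
July 28, 2010 + 37 days = September 3, 2010.
September 3, 2010 + 37 days = October 10, 2010.
October 10, 2010 + 37 days = November 16, 2010.
November 16, 2010 + 37 days = December 23, 2010.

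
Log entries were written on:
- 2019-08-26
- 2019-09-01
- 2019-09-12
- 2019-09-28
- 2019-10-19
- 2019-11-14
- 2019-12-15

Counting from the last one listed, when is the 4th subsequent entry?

The spacing grows by 5 each time: 6, 11, 16, 21, 26, 31 days.
Next gap: 36 days. 2019-12-15 + 36 days = 2020-01-20.
Next gap: 41 days. 2020-01-20 + 41 days = 2020-03-01.
Next gap: 46 days. 2020-03-01 + 46 days = 2020-04-16.
Next gap: 51 days. 2020-04-16 + 51 days = 2020-06-06.

2020-06-06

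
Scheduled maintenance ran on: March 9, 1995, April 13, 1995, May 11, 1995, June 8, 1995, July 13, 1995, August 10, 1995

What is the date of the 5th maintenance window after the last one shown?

Gaps: 35, 28, 28, 35, 28 days — a mix of 28 and 35. Every date is a Thursday.
Each is the 2nd Thursday of its month.
2nd Thursday of September 1995: September 14, 1995.
2nd Thursday of October 1995: October 12, 1995.
November 1995 — 2nd Thursday is November 9, 1995.
December 1995 — 2nd Thursday is December 14, 1995.
2nd Thursday of January 1996: January 11, 1996.

January 11, 1996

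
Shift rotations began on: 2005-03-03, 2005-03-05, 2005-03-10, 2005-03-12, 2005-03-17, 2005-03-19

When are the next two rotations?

2005-03-24, 2005-03-26

Gaps: 2, 5, 2, 5, 2 days — not constant, but cyclic with period 2.
The events fall on every Thursday and Saturday.
The following Thursday is 2005-03-24.
Next Saturday: 2005-03-26.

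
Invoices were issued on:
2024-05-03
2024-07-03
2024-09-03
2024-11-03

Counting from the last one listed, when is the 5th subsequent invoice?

2025-09-03

Each date is the 3rd; the gaps (61, 62, 61) track the month lengths.
The rule is the 3rd of every 2 months.
Next: January 2025 → 2025-01-03.
March 2025: 2025-03-03.
Next: May 2025 → 2025-05-03.
July 2025: 2025-07-03.
Next: September 2025 → 2025-09-03.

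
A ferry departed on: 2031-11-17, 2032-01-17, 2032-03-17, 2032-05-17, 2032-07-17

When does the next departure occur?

2032-09-17

The day-of-month is always 17 (61, 60, 61, 61 days between events).
So this recurs on the 17th of every 2 months.
September 2032: 2032-09-17.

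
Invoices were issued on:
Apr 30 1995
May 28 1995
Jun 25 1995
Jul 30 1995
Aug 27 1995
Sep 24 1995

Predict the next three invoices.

These are Sundays with 28, 28, 35, 28, 28-day gaps.
Each is the final Sunday of its month — Apr 30 1995 is past the 28th, so '4th Sunday' doesn't fit.
Last Sunday of October 1995: Oct 29 1995.
Last Sunday of November 1995: Nov 26 1995.
Last Sunday of December 1995: Dec 31 1995.

Oct 29 1995, Nov 26 1995, Dec 31 1995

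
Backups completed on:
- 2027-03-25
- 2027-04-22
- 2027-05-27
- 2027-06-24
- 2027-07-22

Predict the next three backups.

All dates are Thursdays, 28, 35, 28, 28 days apart.
Specifically, the 4th Thursday of each month.
4th Thursday of August 2027: 2027-08-26.
September 2027 — 4th Thursday is 2027-09-23.
October 2027 — 4th Thursday is 2027-10-28.

2027-08-26, 2027-09-23, 2027-10-28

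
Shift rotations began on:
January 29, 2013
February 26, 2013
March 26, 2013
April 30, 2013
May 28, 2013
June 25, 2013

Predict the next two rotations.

These are Tuesdays with 28, 28, 35, 28, 28-day gaps.
Each is the final Tuesday of its month — January 29, 2013 is past the 28th, so '4th Tuesday' doesn't fit.
Last Tuesday of July 2013: July 30, 2013.
Last Tuesday of August 2013: August 27, 2013.

July 30, 2013; August 27, 2013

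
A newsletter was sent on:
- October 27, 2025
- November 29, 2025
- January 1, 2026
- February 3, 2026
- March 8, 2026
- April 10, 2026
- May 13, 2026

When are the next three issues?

The spacing is 33, 33, 33, 33, 33, 33 days — always 33 days.
May 13, 2026 + 33 days = June 15, 2026.
June 15, 2026 + 33 days = July 18, 2026.
July 18, 2026 + 33 days = August 20, 2026.

June 15, 2026; July 18, 2026; August 20, 2026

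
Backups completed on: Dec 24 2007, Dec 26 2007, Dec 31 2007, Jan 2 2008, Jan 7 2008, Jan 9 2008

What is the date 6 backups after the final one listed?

Gaps: 2, 5, 2, 5, 2 days — not constant, but cyclic with period 2.
The events fall on every Monday and Wednesday.
The following Monday is Jan 14 2008.
Next Wednesday: Jan 16 2008.
Next Monday: Jan 21 2008.
Next Wednesday: Jan 23 2008.
Next Monday: Jan 28 2008.
Next Wednesday: Jan 30 2008.

Jan 30 2008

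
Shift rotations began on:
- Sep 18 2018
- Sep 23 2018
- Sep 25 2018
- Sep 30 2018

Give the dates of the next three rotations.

The gap pattern 5, 2, 5 repeats every 2 events.
These are the Tuesdays and Sundays of each week.
The following Tuesday is Oct 2 2018.
Next Sunday: Oct 7 2018.
Next Tuesday: Oct 9 2018.

Oct 2 2018, Oct 7 2018, Oct 9 2018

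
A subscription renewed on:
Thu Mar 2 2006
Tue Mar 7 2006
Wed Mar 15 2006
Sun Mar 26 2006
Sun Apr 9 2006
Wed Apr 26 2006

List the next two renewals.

Gaps: 5, 8, 11, 14, 17 days — each gap is 3 larger than the previous one.
Next gap: 20 days. Wed Apr 26 2006 + 20 days = Tue May 16 2006.
Next gap: 23 days. Tue May 16 2006 + 23 days = Thu Jun 8 2006.

Tue May 16 2006, Thu Jun 8 2006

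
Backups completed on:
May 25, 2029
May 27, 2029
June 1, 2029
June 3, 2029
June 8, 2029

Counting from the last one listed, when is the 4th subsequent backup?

June 22, 2029

The gap pattern 2, 5, 2, 5 repeats every 2 events.
These are the Fridays and Sundays of each week.
Next Sunday: June 10, 2029.
Next Friday: June 15, 2029.
Next Sunday: June 17, 2029.
The following Friday is June 22, 2029.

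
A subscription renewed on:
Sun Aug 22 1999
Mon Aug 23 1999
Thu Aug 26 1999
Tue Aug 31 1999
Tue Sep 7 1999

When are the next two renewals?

Thu Sep 16 1999, Mon Sep 27 1999

Gaps: 1, 3, 5, 7 days — each gap is 2 larger than the previous one.
Next gap: 9 days. Tue Sep 7 1999 + 9 days = Thu Sep 16 1999.
Next gap: 11 days. Thu Sep 16 1999 + 11 days = Mon Sep 27 1999.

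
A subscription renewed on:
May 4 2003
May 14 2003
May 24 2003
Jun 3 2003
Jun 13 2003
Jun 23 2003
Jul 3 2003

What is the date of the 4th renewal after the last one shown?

Aug 12 2003

Every event comes 10 days after the last (10, 10, 10, 10, 10, 10).
Jul 3 2003 + 10 days = Jul 13 2003.
Jul 13 2003 + 10 days = Jul 23 2003.
Jul 23 2003 + 10 days = Aug 2 2003.
Aug 2 2003 + 10 days = Aug 12 2003.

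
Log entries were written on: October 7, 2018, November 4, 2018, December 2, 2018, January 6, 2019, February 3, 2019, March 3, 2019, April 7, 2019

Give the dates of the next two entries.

May 5, 2019; June 2, 2019

These are Sundays at 28- or 35-day spacing (28, 28, 35, 28, 28, 35).
The pattern: 1st Sunday of the month.
May 2019 — 1st Sunday is May 5, 2019.
1st Sunday of June 2019: June 2, 2019.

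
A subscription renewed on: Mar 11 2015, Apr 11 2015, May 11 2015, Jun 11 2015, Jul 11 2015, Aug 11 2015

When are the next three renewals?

Sep 11 2015, Oct 11 2015, Nov 11 2015

Gaps: 31, 30, 31, 30, 31 days — not constant. Every event is on the 11th of the month.
Pattern: the 11th of each month.
September 2015: Sep 11 2015.
Next: October 2015 → Oct 11 2015.
Next: November 2015 → Nov 11 2015.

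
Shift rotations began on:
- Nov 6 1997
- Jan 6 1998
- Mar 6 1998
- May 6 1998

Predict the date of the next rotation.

Jul 6 1998

Gaps: 61, 59, 61 days — not constant. Every event is on the 6th of the month.
Pattern: the 6th of every 2 months.
July 1998: Jul 6 1998.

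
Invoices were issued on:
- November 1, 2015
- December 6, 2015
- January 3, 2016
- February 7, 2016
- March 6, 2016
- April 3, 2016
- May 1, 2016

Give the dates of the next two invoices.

June 5, 2016; July 3, 2016

These are Sundays at 28- or 35-day spacing (35, 28, 35, 28, 28, 28).
The pattern: 1st Sunday of the month.
1st Sunday of June 2016: June 5, 2016.
1st Sunday of July 2016: July 3, 2016.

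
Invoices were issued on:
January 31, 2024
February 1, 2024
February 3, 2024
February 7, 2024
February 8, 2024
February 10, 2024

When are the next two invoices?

February 14, 2024; February 15, 2024

The gap pattern 1, 2, 4, 1, 2 repeats every 3 events.
These are the Wednesdays, Thursdays and Saturdays of each week.
Next Wednesday: February 14, 2024.
The following Thursday is February 15, 2024.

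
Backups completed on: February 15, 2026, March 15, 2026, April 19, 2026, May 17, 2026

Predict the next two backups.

All dates are Sundays, 28, 35, 28 days apart.
Specifically, the 3rd Sunday of each month.
June 2026 — 3rd Sunday is June 21, 2026.
July 2026 — 3rd Sunday is July 19, 2026.

June 21, 2026; July 19, 2026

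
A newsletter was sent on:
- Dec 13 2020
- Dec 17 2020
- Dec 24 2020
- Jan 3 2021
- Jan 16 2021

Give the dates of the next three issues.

Feb 1 2021, Feb 20 2021, Mar 14 2021

Intervals are 4, 7, 10, 13 days — an arithmetic progression with common difference 3.
Next gap: 16 days. Jan 16 2021 + 16 days = Feb 1 2021.
Next gap: 19 days. Feb 1 2021 + 19 days = Feb 20 2021.
Next gap: 22 days. Feb 20 2021 + 22 days = Mar 14 2021.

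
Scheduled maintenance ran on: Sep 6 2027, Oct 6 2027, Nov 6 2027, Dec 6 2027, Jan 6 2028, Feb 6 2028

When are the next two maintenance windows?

Mar 6 2028, Apr 6 2028

The day-of-month is always 6 (30, 31, 30, 31, 31 days between events).
So this recurs on the 6th of each month.
March 2028: Mar 6 2028.
April 2028: Apr 6 2028.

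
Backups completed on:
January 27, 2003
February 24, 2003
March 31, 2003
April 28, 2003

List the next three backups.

May 26, 2003; June 30, 2003; July 28, 2003

These are Mondays with 28, 35, 28-day gaps.
Each is the final Monday of its month — March 31, 2003 is past the 28th, so '4th Monday' doesn't fit.
May 2003 ends with Monday May 26, 2003.
Last Monday of June 2003: June 30, 2003.
Last Monday of July 2003: July 28, 2003.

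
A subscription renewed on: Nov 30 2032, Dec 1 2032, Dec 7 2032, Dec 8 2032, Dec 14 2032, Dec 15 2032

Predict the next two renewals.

The gap pattern 1, 6, 1, 6, 1 repeats every 2 events.
These are the Tuesdays and Wednesdays of each week.
Next Tuesday: Dec 21 2032.
The following Wednesday is Dec 22 2032.

Dec 21 2032, Dec 22 2032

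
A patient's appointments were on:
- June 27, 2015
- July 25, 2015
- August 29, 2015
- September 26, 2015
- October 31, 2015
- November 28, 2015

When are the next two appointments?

These are Saturdays with 28, 35, 28, 35, 28-day gaps.
Each is the final Saturday of its month — August 29, 2015 is past the 28th, so '4th Saturday' doesn't fit.
Last Saturday of December 2015: December 26, 2015.
Last Saturday of January 2016: January 30, 2016.

December 26, 2015; January 30, 2016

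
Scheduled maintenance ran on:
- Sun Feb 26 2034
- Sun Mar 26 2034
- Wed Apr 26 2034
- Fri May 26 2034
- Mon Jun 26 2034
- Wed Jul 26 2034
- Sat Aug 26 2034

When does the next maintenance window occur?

Gaps: 28, 31, 30, 31, 30, 31 days — not constant. Every event is on the 26th of the month.
Pattern: the 26th of each month.
September 2034: Tue Sep 26 2034.

Tue Sep 26 2034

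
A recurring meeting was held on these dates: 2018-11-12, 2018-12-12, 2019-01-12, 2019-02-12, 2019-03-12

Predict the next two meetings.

2019-04-12, 2019-05-12

Each date is the 12th; the gaps (30, 31, 31, 28) track the month lengths.
The rule is the 12th of each month.
April 2019: 2019-04-12.
Next: May 2019 → 2019-05-12.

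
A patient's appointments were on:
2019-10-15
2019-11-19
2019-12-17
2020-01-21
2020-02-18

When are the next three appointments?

2020-03-17, 2020-04-21, 2020-05-19

Gaps: 35, 28, 35, 28 days — a mix of 28 and 35. Every date is a Tuesday.
Each is the 3rd Tuesday of its month.
3rd Tuesday of March 2020: 2020-03-17.
3rd Tuesday of April 2020: 2020-04-21.
3rd Tuesday of May 2020: 2020-05-19.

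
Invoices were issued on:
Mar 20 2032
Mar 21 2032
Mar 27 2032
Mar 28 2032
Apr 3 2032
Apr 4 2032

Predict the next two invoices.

Every event lands on a Saturday or Sunday (gaps cycle 1, 6, 1, 6, 1).
So the schedule is: every Saturday and Sunday.
Next Saturday: Apr 10 2032.
The following Sunday is Apr 11 2032.

Apr 10 2032, Apr 11 2032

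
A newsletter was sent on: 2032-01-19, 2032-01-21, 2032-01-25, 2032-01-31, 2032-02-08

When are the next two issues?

Gaps: 2, 4, 6, 8 days — each gap is 2 larger than the previous one.
Next gap: 10 days. 2032-02-08 + 10 days = 2032-02-18.
Next gap: 12 days. 2032-02-18 + 12 days = 2032-03-01.

2032-02-18, 2032-03-01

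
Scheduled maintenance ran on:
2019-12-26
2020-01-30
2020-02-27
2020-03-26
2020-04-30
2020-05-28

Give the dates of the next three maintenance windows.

2020-06-25, 2020-07-30, 2020-08-27

Every date is a Thursday; gaps 35, 28, 28, 35, 28 days.
Each is the last Thursday of its month (at least one falls on the 29th or later, ruling out '4th Thursday').
Last Thursday of June 2020: 2020-06-25.
Last Thursday of July 2020: 2020-07-30.
August 2020 ends with Thursday 2020-08-27.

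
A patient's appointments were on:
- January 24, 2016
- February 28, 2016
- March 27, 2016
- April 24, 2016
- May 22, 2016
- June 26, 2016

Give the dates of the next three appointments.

July 24, 2016; August 28, 2016; September 25, 2016

All dates are Sundays, 35, 28, 28, 28, 35 days apart.
Specifically, the 4th Sunday of each month.
July 2016 — 4th Sunday is July 24, 2016.
August 2016 — 4th Sunday is August 28, 2016.
September 2016 — 4th Sunday is September 25, 2016.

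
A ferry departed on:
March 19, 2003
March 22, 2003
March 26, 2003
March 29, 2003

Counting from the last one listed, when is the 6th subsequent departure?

April 19, 2003

The gap pattern 3, 4, 3 repeats every 2 events.
These are the Wednesdays and Saturdays of each week.
The following Wednesday is April 2, 2003.
Next Saturday: April 5, 2003.
Next Wednesday: April 9, 2003.
Next Saturday: April 12, 2003.
The following Wednesday is April 16, 2003.
The following Saturday is April 19, 2003.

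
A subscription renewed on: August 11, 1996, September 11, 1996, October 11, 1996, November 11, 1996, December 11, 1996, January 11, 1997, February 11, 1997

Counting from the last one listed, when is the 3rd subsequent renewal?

May 11, 1997

Gaps: 31, 30, 31, 30, 31, 31 days — not constant. Every event is on the 11th of the month.
Pattern: the 11th of each month.
Next: March 1997 → March 11, 1997.
April 1997: April 11, 1997.
Next: May 1997 → May 11, 1997.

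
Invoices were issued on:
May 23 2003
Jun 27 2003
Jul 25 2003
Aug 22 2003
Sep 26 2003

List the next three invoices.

Oct 24 2003, Nov 28 2003, Dec 26 2003

Gaps: 35, 28, 28, 35 days — a mix of 28 and 35. Every date is a Friday.
Each is the 4th Friday of its month.
4th Friday of October 2003: Oct 24 2003.
November 2003 — 4th Friday is Nov 28 2003.
December 2003 — 4th Friday is Dec 26 2003.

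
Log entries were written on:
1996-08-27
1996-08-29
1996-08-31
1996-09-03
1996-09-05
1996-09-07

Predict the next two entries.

The gap pattern 2, 2, 3, 2, 2 repeats every 3 events.
These are the Tuesdays, Thursdays and Saturdays of each week.
The following Tuesday is 1996-09-10.
The following Thursday is 1996-09-12.

1996-09-10, 1996-09-12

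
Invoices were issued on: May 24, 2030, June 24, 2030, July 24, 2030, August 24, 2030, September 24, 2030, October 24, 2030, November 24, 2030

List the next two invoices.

The day-of-month is always 24 (31, 30, 31, 31, 30, 31 days between events).
So this recurs on the 24th of each month.
December 2030: December 24, 2030.
Next: January 2031 → January 24, 2031.

December 24, 2030; January 24, 2031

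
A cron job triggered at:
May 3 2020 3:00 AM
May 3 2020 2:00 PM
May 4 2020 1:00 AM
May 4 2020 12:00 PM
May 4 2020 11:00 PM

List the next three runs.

Spacing: 11, 11, 11, 11 h — constant 11 h.
May 4 2020 11:00 PM + 11 h = May 5 2020 10:00 AM.
May 5 2020 10:00 AM + 11 h = May 5 2020 9:00 PM.
May 5 2020 9:00 PM + 11 h = May 6 2020 8:00 AM.

May 5 2020 10:00 AM, May 5 2020 9:00 PM, May 6 2020 8:00 AM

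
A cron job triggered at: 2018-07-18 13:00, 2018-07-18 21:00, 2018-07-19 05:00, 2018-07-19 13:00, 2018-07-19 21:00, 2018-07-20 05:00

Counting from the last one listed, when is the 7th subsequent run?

2018-07-22 13:00

Gaps: 8, 8, 8, 8, 8 hours — each event is 8 hours after the previous one.
2018-07-20 05:00 + 8 h = 2018-07-20 13:00.
2018-07-20 13:00 + 8 h = 2018-07-20 21:00.
2018-07-20 21:00 + 8 h = 2018-07-21 05:00.
2018-07-21 05:00 + 8 h = 2018-07-21 13:00.
2018-07-21 13:00 + 8 h = 2018-07-21 21:00.
2018-07-21 21:00 + 8 h = 2018-07-22 05:00.
2018-07-22 05:00 + 8 h = 2018-07-22 13:00.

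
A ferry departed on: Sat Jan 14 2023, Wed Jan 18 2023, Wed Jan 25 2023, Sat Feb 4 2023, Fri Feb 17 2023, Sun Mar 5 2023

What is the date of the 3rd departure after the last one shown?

Wed May 10 2023

Intervals are 4, 7, 10, 13, 16 days — an arithmetic progression with common difference 3.
Next gap: 19 days. Sun Mar 5 2023 + 19 days = Fri Mar 24 2023.
Next gap: 22 days. Fri Mar 24 2023 + 22 days = Sat Apr 15 2023.
Next gap: 25 days. Sat Apr 15 2023 + 25 days = Wed May 10 2023.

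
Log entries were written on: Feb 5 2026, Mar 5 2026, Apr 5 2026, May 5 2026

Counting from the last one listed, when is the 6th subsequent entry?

Gaps: 28, 31, 30 days — not constant. Every event is on the 5th of the month.
Pattern: the 5th of each month.
Next: June 2026 → Jun 5 2026.
July 2026: Jul 5 2026.
August 2026: Aug 5 2026.
Next: September 2026 → Sep 5 2026.
Next: October 2026 → Oct 5 2026.
November 2026: Nov 5 2026.

Nov 5 2026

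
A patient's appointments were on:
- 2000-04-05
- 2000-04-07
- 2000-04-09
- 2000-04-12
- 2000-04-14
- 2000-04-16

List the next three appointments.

The gap pattern 2, 2, 3, 2, 2 repeats every 3 events.
These are the Wednesdays, Fridays and Sundays of each week.
The following Wednesday is 2000-04-19.
The following Friday is 2000-04-21.
The following Sunday is 2000-04-23.

2000-04-19, 2000-04-21, 2000-04-23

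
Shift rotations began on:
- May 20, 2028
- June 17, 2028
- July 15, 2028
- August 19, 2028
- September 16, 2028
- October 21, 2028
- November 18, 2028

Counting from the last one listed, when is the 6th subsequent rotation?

Gaps: 28, 28, 35, 28, 35, 28 days — a mix of 28 and 35. Every date is a Saturday.
Each is the 3rd Saturday of its month.
December 2028 — 3rd Saturday is December 16, 2028.
3rd Saturday of January 2029: January 20, 2029.
3rd Saturday of February 2029: February 17, 2029.
3rd Saturday of March 2029: March 17, 2029.
3rd Saturday of April 2029: April 21, 2029.
May 2029 — 3rd Saturday is May 19, 2029.

May 19, 2029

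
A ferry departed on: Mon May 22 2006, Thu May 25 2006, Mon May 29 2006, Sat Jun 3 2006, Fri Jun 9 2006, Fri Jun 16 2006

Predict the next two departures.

Sat Jun 24 2006, Mon Jul 3 2006

Gaps: 3, 4, 5, 6, 7 days — each gap is 1 larger than the previous one.
Next gap: 8 days. Fri Jun 16 2006 + 8 days = Sat Jun 24 2006.
Next gap: 9 days. Sat Jun 24 2006 + 9 days = Mon Jul 3 2006.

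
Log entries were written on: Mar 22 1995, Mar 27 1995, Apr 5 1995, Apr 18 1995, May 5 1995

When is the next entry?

Gaps: 5, 9, 13, 17 days — each gap is 4 larger than the previous one.
Next gap: 21 days. May 5 1995 + 21 days = May 26 1995.

May 26 1995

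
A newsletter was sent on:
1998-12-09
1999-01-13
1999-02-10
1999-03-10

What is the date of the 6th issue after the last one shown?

These are Wednesdays at 28- or 35-day spacing (35, 28, 28).
The pattern: 2nd Wednesday of the month.
April 1999 — 2nd Wednesday is 1999-04-14.
2nd Wednesday of May 1999: 1999-05-12.
2nd Wednesday of June 1999: 1999-06-09.
2nd Wednesday of July 1999: 1999-07-14.
August 1999 — 2nd Wednesday is 1999-08-11.
September 1999 — 2nd Wednesday is 1999-09-08.

1999-09-08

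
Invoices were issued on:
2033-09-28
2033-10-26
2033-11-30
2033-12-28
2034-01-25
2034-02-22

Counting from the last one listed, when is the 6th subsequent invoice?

All Wednesdays; the gaps (28, 35, 28, 28, 28) vary with month length.
This is the last Wednesday of each month.
March 2034 ends with Wednesday 2034-03-29.
April 2034 ends with Wednesday 2034-04-26.
May 2034 ends with Wednesday 2034-05-31.
Last Wednesday of June 2034: 2034-06-28.
Last Wednesday of July 2034: 2034-07-26.
Last Wednesday of August 2034: 2034-08-30.

2034-08-30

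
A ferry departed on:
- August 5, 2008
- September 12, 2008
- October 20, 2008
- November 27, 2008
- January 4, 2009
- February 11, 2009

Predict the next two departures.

Every event comes 38 days after the last (38, 38, 38, 38, 38).
February 11, 2009 + 38 days = March 21, 2009.
March 21, 2009 + 38 days = April 28, 2009.

March 21, 2009; April 28, 2009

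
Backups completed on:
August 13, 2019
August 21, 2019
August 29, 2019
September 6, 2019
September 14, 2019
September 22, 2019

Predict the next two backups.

The spacing is 8, 8, 8, 8, 8 days — always 8 days.
September 22, 2019 + 8 days = September 30, 2019.
September 30, 2019 + 8 days = October 8, 2019.

September 30, 2019; October 8, 2019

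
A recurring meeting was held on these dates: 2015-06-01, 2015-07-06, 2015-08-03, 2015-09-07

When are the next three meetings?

2015-10-05, 2015-11-02, 2015-12-07

These are Mondays at 28- or 35-day spacing (35, 28, 35).
The pattern: 1st Monday of the month.
1st Monday of October 2015: 2015-10-05.
November 2015 — 1st Monday is 2015-11-02.
December 2015 — 1st Monday is 2015-12-07.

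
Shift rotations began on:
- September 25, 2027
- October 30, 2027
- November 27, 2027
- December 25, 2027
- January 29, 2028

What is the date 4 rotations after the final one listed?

May 27, 2028

All Saturdays; the gaps (35, 28, 28, 35) vary with month length.
This is the last Saturday of each month.
Last Saturday of February 2028: February 26, 2028.
March 2028 ends with Saturday March 25, 2028.
Last Saturday of April 2028: April 29, 2028.
May 2028 ends with Saturday May 27, 2028.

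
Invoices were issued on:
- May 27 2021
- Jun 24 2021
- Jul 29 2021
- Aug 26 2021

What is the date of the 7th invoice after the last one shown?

These are Thursdays with 28, 35, 28-day gaps.
Each is the final Thursday of its month — Jul 29 2021 is past the 28th, so '4th Thursday' doesn't fit.
September 2021 ends with Thursday Sep 30 2021.
Last Thursday of October 2021: Oct 28 2021.
Last Thursday of November 2021: Nov 25 2021.
Last Thursday of December 2021: Dec 30 2021.
January 2022 ends with Thursday Jan 27 2022.
Last Thursday of February 2022: Feb 24 2022.
March 2022 ends with Thursday Mar 31 2022.

Mar 31 2022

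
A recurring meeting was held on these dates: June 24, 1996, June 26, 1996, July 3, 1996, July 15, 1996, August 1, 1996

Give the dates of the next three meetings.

August 23, 1996; September 19, 1996; October 21, 1996

Gaps: 2, 7, 12, 17 days — each gap is 5 larger than the previous one.
Next gap: 22 days. August 1, 1996 + 22 days = August 23, 1996.
Next gap: 27 days. August 23, 1996 + 27 days = September 19, 1996.
Next gap: 32 days. September 19, 1996 + 32 days = October 21, 1996.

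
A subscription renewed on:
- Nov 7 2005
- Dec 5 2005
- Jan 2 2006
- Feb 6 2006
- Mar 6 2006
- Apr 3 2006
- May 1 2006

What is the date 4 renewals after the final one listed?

Sep 4 2006

Gaps: 28, 28, 35, 28, 28, 28 days — a mix of 28 and 35. Every date is a Monday.
Each is the 1st Monday of its month.
1st Monday of June 2006: Jun 5 2006.
1st Monday of July 2006: Jul 3 2006.
August 2006 — 1st Monday is Aug 7 2006.
1st Monday of September 2006: Sep 4 2006.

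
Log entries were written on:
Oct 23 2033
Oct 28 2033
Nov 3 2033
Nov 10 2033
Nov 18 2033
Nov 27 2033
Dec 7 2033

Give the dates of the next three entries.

Dec 18 2033, Dec 30 2033, Jan 12 2034

Gaps: 5, 6, 7, 8, 9, 10 days — each gap is 1 larger than the previous one.
Next gap: 11 days. Dec 7 2033 + 11 days = Dec 18 2033.
Next gap: 12 days. Dec 18 2033 + 12 days = Dec 30 2033.
Next gap: 13 days. Dec 30 2033 + 13 days = Jan 12 2034.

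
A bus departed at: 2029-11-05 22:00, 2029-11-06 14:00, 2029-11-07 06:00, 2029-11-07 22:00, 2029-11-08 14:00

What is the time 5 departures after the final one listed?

Spacing: 16, 16, 16, 16 h — constant 16 h.
2029-11-08 14:00 + 16 h = 2029-11-09 06:00.
2029-11-09 06:00 + 16 h = 2029-11-09 22:00.
2029-11-09 22:00 + 16 h = 2029-11-10 14:00.
2029-11-10 14:00 + 16 h = 2029-11-11 06:00.
2029-11-11 06:00 + 16 h = 2029-11-11 22:00.

2029-11-11 22:00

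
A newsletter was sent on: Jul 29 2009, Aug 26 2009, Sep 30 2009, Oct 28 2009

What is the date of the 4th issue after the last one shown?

These are Wednesdays with 28, 35, 28-day gaps.
Each is the final Wednesday of its month — Jul 29 2009 is past the 28th, so '4th Wednesday' doesn't fit.
November 2009 ends with Wednesday Nov 25 2009.
December 2009 ends with Wednesday Dec 30 2009.
Last Wednesday of January 2010: Jan 27 2010.
Last Wednesday of February 2010: Feb 24 2010.

Feb 24 2010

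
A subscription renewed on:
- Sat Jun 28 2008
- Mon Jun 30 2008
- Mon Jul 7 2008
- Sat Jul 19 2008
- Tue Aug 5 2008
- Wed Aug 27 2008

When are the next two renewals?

The spacing grows by 5 each time: 2, 7, 12, 17, 22 days.
Next gap: 27 days. Wed Aug 27 2008 + 27 days = Tue Sep 23 2008.
Next gap: 32 days. Tue Sep 23 2008 + 32 days = Sat Oct 25 2008.

Tue Sep 23 2008, Sat Oct 25 2008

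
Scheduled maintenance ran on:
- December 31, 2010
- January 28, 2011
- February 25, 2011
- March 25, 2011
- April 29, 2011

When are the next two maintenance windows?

All Fridays; the gaps (28, 28, 28, 35) vary with month length.
This is the last Friday of each month.
Last Friday of May 2011: May 27, 2011.
Last Friday of June 2011: June 24, 2011.

May 27, 2011; June 24, 2011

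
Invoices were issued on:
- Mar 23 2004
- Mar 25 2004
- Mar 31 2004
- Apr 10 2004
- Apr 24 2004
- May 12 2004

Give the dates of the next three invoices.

Jun 3 2004, Jun 29 2004, Jul 29 2004

Intervals are 2, 6, 10, 14, 18 days — an arithmetic progression with common difference 4.
Next gap: 22 days. May 12 2004 + 22 days = Jun 3 2004.
Next gap: 26 days. Jun 3 2004 + 26 days = Jun 29 2004.
Next gap: 30 days. Jun 29 2004 + 30 days = Jul 29 2004.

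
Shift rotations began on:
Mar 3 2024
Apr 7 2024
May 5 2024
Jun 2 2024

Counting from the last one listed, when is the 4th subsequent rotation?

Oct 6 2024

These are Sundays at 28- or 35-day spacing (35, 28, 28).
The pattern: 1st Sunday of the month.
1st Sunday of July 2024: Jul 7 2024.
August 2024 — 1st Sunday is Aug 4 2024.
September 2024 — 1st Sunday is Sep 1 2024.
1st Sunday of October 2024: Oct 6 2024.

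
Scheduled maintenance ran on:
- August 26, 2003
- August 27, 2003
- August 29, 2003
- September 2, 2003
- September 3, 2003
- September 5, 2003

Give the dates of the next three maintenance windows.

The gap pattern 1, 2, 4, 1, 2 repeats every 3 events.
These are the Tuesdays, Wednesdays and Fridays of each week.
The following Tuesday is September 9, 2003.
The following Wednesday is September 10, 2003.
Next Friday: September 12, 2003.

September 9, 2003; September 10, 2003; September 12, 2003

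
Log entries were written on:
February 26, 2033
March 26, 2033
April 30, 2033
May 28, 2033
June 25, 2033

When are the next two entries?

These are Saturdays with 28, 35, 28, 28-day gaps.
Each is the final Saturday of its month — April 30, 2033 is past the 28th, so '4th Saturday' doesn't fit.
July 2033 ends with Saturday July 30, 2033.
August 2033 ends with Saturday August 27, 2033.

July 30, 2033; August 27, 2033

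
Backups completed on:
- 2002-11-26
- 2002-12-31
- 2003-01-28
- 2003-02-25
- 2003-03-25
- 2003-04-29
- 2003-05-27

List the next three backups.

2003-06-24, 2003-07-29, 2003-08-26

Every date is a Tuesday; gaps 35, 28, 28, 28, 35, 28 days.
Each is the last Tuesday of its month (at least one falls on the 29th or later, ruling out '4th Tuesday').
June 2003 ends with Tuesday 2003-06-24.
Last Tuesday of July 2003: 2003-07-29.
August 2003 ends with Tuesday 2003-08-26.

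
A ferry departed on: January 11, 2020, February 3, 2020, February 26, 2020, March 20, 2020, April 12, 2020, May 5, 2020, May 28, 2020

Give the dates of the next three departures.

The spacing is 23, 23, 23, 23, 23, 23 days — always 23 days.
May 28, 2020 + 23 days = June 20, 2020.
June 20, 2020 + 23 days = July 13, 2020.
July 13, 2020 + 23 days = August 5, 2020.

June 20, 2020; July 13, 2020; August 5, 2020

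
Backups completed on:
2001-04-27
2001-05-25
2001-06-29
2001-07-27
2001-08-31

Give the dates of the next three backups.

2001-09-28, 2001-10-26, 2001-11-30

These are Fridays with 28, 35, 28, 35-day gaps.
Each is the final Friday of its month — 2001-06-29 is past the 28th, so '4th Friday' doesn't fit.
September 2001 ends with Friday 2001-09-28.
Last Friday of October 2001: 2001-10-26.
Last Friday of November 2001: 2001-11-30.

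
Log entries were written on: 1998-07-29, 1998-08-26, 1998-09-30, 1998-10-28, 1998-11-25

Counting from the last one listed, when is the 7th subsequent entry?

All Wednesdays; the gaps (28, 35, 28, 28) vary with month length.
This is the last Wednesday of each month.
December 1998 ends with Wednesday 1998-12-30.
Last Wednesday of January 1999: 1999-01-27.
Last Wednesday of February 1999: 1999-02-24.
March 1999 ends with Wednesday 1999-03-31.
April 1999 ends with Wednesday 1999-04-28.
May 1999 ends with Wednesday 1999-05-26.
June 1999 ends with Wednesday 1999-06-30.

1999-06-30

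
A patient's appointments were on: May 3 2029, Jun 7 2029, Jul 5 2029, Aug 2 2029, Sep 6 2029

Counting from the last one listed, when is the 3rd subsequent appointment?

Gaps: 35, 28, 28, 35 days — a mix of 28 and 35. Every date is a Thursday.
Each is the 1st Thursday of its month.
1st Thursday of October 2029: Oct 4 2029.
1st Thursday of November 2029: Nov 1 2029.
1st Thursday of December 2029: Dec 6 2029.

Dec 6 2029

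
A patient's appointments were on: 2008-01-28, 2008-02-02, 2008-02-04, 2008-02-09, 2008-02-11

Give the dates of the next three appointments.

2008-02-16, 2008-02-18, 2008-02-23

Gaps: 5, 2, 5, 2 days — not constant, but cyclic with period 2.
The events fall on every Monday and Saturday.
Next Saturday: 2008-02-16.
The following Monday is 2008-02-18.
Next Saturday: 2008-02-23.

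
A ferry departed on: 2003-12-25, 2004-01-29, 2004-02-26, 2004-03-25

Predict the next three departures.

2004-04-29, 2004-05-27, 2004-06-24

All Thursdays; the gaps (35, 28, 28) vary with month length.
This is the last Thursday of each month.
Last Thursday of April 2004: 2004-04-29.
Last Thursday of May 2004: 2004-05-27.
Last Thursday of June 2004: 2004-06-24.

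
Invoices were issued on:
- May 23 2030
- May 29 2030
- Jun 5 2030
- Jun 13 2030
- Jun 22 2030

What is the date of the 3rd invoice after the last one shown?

The spacing grows by 1 each time: 6, 7, 8, 9 days.
Next gap: 10 days. Jun 22 2030 + 10 days = Jul 2 2030.
Next gap: 11 days. Jul 2 2030 + 11 days = Jul 13 2030.
Next gap: 12 days. Jul 13 2030 + 12 days = Jul 25 2030.

Jul 25 2030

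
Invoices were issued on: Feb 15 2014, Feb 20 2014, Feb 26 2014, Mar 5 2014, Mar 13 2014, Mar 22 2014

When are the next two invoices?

Apr 1 2014, Apr 12 2014

Gaps: 5, 6, 7, 8, 9 days — each gap is 1 larger than the previous one.
Next gap: 10 days. Mar 22 2014 + 10 days = Apr 1 2014.
Next gap: 11 days. Apr 1 2014 + 11 days = Apr 12 2014.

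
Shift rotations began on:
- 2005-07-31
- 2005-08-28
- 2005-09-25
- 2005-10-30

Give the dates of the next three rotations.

2005-11-27, 2005-12-25, 2006-01-29

These are Sundays with 28, 28, 35-day gaps.
Each is the final Sunday of its month — 2005-07-31 is past the 28th, so '4th Sunday' doesn't fit.
November 2005 ends with Sunday 2005-11-27.
December 2005 ends with Sunday 2005-12-25.
January 2006 ends with Sunday 2006-01-29.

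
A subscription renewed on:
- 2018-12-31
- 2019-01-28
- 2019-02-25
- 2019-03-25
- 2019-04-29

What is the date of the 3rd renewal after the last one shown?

2019-07-29

Every date is a Monday; gaps 28, 28, 28, 35 days.
Each is the last Monday of its month (at least one falls on the 29th or later, ruling out '4th Monday').
Last Monday of May 2019: 2019-05-27.
June 2019 ends with Monday 2019-06-24.
Last Monday of July 2019: 2019-07-29.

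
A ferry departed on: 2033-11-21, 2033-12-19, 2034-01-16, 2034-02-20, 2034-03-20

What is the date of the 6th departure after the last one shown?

These are Mondays at 28- or 35-day spacing (28, 28, 35, 28).
The pattern: 3rd Monday of the month.
April 2034 — 3rd Monday is 2034-04-17.
3rd Monday of May 2034: 2034-05-15.
3rd Monday of June 2034: 2034-06-19.
3rd Monday of July 2034: 2034-07-17.
August 2034 — 3rd Monday is 2034-08-21.
September 2034 — 3rd Monday is 2034-09-18.

2034-09-18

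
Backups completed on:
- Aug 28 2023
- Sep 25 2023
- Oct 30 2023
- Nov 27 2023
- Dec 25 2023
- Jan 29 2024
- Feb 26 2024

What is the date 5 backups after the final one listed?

All Mondays; the gaps (28, 35, 28, 28, 35, 28) vary with month length.
This is the last Monday of each month.
Last Monday of March 2024: Mar 25 2024.
Last Monday of April 2024: Apr 29 2024.
May 2024 ends with Monday May 27 2024.
Last Monday of June 2024: Jun 24 2024.
Last Monday of July 2024: Jul 29 2024.

Jul 29 2024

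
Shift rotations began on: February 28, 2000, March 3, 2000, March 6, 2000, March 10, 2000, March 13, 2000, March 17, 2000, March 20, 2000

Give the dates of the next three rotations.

March 24, 2000; March 27, 2000; March 31, 2000

The gap pattern 4, 3, 4, 3, 4, 3 repeats every 2 events.
These are the Mondays and Fridays of each week.
Next Friday: March 24, 2000.
The following Monday is March 27, 2000.
Next Friday: March 31, 2000.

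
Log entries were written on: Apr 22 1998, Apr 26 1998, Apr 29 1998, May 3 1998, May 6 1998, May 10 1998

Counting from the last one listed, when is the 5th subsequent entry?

Every event lands on a Wednesday or Sunday (gaps cycle 4, 3, 4, 3, 4).
So the schedule is: every Wednesday and Sunday.
Next Wednesday: May 13 1998.
Next Sunday: May 17 1998.
Next Wednesday: May 20 1998.
The following Sunday is May 24 1998.
Next Wednesday: May 27 1998.

May 27 1998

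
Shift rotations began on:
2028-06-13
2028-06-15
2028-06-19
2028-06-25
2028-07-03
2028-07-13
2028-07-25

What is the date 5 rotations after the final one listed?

The spacing grows by 2 each time: 2, 4, 6, 8, 10, 12 days.
Next gap: 14 days. 2028-07-25 + 14 days = 2028-08-08.
Next gap: 16 days. 2028-08-08 + 16 days = 2028-08-24.
Next gap: 18 days. 2028-08-24 + 18 days = 2028-09-11.
Next gap: 20 days. 2028-09-11 + 20 days = 2028-10-01.
Next gap: 22 days. 2028-10-01 + 22 days = 2028-10-23.

2028-10-23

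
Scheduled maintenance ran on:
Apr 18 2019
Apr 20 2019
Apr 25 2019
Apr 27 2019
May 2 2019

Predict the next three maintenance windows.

Gaps: 2, 5, 2, 5 days — not constant, but cyclic with period 2.
The events fall on every Thursday and Saturday.
The following Saturday is May 4 2019.
Next Thursday: May 9 2019.
Next Saturday: May 11 2019.

May 4 2019, May 9 2019, May 11 2019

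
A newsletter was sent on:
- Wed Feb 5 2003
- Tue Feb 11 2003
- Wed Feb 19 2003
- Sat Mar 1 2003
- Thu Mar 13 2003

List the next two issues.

Thu Mar 27 2003, Sat Apr 12 2003

Gaps: 6, 8, 10, 12 days — each gap is 2 larger than the previous one.
Next gap: 14 days. Thu Mar 13 2003 + 14 days = Thu Mar 27 2003.
Next gap: 16 days. Thu Mar 27 2003 + 16 days = Sat Apr 12 2003.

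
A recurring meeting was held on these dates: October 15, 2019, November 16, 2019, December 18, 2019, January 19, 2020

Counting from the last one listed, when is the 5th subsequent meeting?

Gaps between consecutive events: 32, 32, 32 days — a constant 32-day interval.
January 19, 2020 + 32 days = February 20, 2020.
February 20, 2020 + 32 days = March 23, 2020.
March 23, 2020 + 32 days = April 24, 2020.
April 24, 2020 + 32 days = May 26, 2020.
May 26, 2020 + 32 days = June 27, 2020.

June 27, 2020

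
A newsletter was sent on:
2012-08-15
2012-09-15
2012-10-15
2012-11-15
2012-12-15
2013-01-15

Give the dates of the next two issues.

2013-02-15, 2013-03-15

The day-of-month is always 15 (31, 30, 31, 30, 31 days between events).
So this recurs on the 15th of each month.
Next: February 2013 → 2013-02-15.
March 2013: 2013-03-15.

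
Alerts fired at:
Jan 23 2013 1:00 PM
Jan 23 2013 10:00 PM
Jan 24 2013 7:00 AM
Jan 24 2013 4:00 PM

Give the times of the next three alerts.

Jan 25 2013 1:00 AM, Jan 25 2013 10:00 AM, Jan 25 2013 7:00 PM

Spacing: 9, 9, 9 h — constant 9 h.
Jan 24 2013 4:00 PM + 9 h = Jan 25 2013 1:00 AM.
Jan 25 2013 1:00 AM + 9 h = Jan 25 2013 10:00 AM.
Jan 25 2013 10:00 AM + 9 h = Jan 25 2013 7:00 PM.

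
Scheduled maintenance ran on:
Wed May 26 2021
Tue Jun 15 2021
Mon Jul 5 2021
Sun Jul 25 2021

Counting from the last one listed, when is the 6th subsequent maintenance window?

The spacing is 20, 20, 20 days — always 20 days.
Sun Jul 25 2021 + 20 days = Sat Aug 14 2021.
Sat Aug 14 2021 + 20 days = Fri Sep 3 2021.
Fri Sep 3 2021 + 20 days = Thu Sep 23 2021.
Thu Sep 23 2021 + 20 days = Wed Oct 13 2021.
Wed Oct 13 2021 + 20 days = Tue Nov 2 2021.
Tue Nov 2 2021 + 20 days = Mon Nov 22 2021.

Mon Nov 22 2021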